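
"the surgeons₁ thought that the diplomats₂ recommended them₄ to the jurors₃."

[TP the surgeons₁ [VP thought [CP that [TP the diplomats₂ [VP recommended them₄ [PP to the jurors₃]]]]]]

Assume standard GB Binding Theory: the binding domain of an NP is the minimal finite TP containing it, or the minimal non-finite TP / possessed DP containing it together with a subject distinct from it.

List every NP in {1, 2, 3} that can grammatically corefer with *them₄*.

{1}

*them* is a pronoun, so Principle B applies: it must be free in its binding domain.
Binding domain of *them₄*: the embedded TP, whose subject is the diplomats₂.
*the surgeons₁* c-commands the pronoun but from outside its binding domain, and is not c-commanded by it → coindexation permitted.
*the diplomats₂* c-commands the pronoun within its binding domain → coindexation would violate Principle B.
*the jurors₃*: the pronoun c-commands this R-expression → coindexation would violate Principle C on *the jurors₃*.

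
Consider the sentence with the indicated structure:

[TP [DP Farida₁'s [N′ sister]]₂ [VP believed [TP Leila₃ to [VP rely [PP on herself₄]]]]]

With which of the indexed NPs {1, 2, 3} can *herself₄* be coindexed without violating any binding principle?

{3}

*herself* is an anaphor, so Principle A applies: it must be bound in its binding domain.
Binding domain of *herself₄*: the embedded TP, whose subject is Leila₃.
*Farida₁* does not c-command the anaphor → cannot bind it.
*[Farida₁'s sister]₂* c-commands the anaphor but is outside its binding domain → cannot satisfy Principle A.
*Leila₃* c-commands the anaphor within its binding domain → licit binder.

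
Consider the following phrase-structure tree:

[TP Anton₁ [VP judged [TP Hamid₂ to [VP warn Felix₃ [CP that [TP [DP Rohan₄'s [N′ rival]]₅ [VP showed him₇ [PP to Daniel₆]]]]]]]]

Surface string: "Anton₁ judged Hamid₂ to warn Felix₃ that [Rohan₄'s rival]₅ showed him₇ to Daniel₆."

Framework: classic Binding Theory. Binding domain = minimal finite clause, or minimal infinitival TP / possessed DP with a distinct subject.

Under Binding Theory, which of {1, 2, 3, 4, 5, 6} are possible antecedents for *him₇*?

*him* is a pronoun, so Principle B applies: it must be free in its binding domain.
Binding domain of *him₇*: the embedded TP, whose subject is [Rohan₄'s rival]₅.
*Anton₁* c-commands the pronoun but from outside its binding domain, and is not c-commanded by it → coindexation permitted.
*Hamid₂* c-commands the pronoun but from outside its binding domain, and is not c-commanded by it → coindexation permitted.
*Felix₃* c-commands the pronoun but from outside its binding domain, and is not c-commanded by it → coindexation permitted.
*Rohan₄* and the pronoun do not c-command one another → neither Principle B nor Principle C is at stake; coindexation permitted.
*[Rohan₄'s rival]₅* c-commands the pronoun within its binding domain → coindexation would violate Principle B.
*Daniel₆*: the pronoun c-commands this R-expression → coindexation would violate Principle C on *Daniel₆*.

{1, 2, 3, 4}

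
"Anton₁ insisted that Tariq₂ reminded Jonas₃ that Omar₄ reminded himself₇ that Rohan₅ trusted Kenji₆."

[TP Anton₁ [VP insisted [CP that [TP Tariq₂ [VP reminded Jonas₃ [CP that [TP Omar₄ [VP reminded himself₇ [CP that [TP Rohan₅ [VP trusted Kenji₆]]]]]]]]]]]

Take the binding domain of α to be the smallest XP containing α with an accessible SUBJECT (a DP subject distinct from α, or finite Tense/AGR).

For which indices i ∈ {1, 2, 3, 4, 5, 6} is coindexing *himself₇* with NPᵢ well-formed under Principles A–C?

{4}

*himself* is an anaphor, so Principle A applies: it must be bound in its binding domain.
Binding domain of *himself₇*: the embedded TP, whose subject is Omar₄.
*Anton₁* c-commands the anaphor but is outside its binding domain → cannot satisfy Principle A.
*Tariq₂* c-commands the anaphor but is outside its binding domain → cannot satisfy Principle A.
*Jonas₃* c-commands the anaphor but is outside its binding domain → cannot satisfy Principle A.
*Omar₄* c-commands the anaphor within its binding domain → licit binder.
*Rohan₅* does not c-command the anaphor → cannot bind it.
*Kenji₆* does not c-command the anaphor → cannot bind it.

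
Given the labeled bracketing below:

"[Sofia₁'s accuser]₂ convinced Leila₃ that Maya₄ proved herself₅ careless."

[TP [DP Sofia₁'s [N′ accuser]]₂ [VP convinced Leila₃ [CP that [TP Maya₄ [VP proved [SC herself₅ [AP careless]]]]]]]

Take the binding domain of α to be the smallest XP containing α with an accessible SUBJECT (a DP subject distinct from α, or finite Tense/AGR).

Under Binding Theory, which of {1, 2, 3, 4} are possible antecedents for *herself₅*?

{4}

*herself* is an anaphor, so Principle A applies: it must be bound in its binding domain.
Binding domain of *herself₅*: the embedded TP, whose subject is Maya₄.
*Sofia₁* does not c-command the anaphor → cannot bind it.
*[Sofia₁'s accuser]₂* c-commands the anaphor but is outside its binding domain → cannot satisfy Principle A.
*Leila₃* c-commands the anaphor but is outside its binding domain → cannot satisfy Principle A.
*Maya₄* c-commands the anaphor within its binding domain → licit binder.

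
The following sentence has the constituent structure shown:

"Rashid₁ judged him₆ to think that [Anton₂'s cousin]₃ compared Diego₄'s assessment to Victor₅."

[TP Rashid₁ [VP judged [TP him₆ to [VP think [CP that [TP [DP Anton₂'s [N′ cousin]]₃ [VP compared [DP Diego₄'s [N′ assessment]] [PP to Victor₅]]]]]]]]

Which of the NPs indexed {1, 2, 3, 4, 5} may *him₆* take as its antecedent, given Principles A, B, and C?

none

*him* is a pronoun, so Principle B applies: it must be free in its binding domain.
Binding domain of *him₆*: the matrix TP, whose subject is Rashid₁.
*Rashid₁* c-commands the pronoun within its binding domain → coindexation would violate Principle B.
*Anton₂*: the pronoun c-commands this R-expression → coindexation would violate Principle C on *Anton₂*.
*[Anton₂'s cousin]₃*: the pronoun c-commands this R-expression → coindexation would violate Principle C on *[Anton₂'s cousin]₃*.
*Diego₄*: the pronoun c-commands this R-expression → coindexation would violate Principle C on *Diego₄*.
*Victor₅*: the pronoun c-commands this R-expression → coindexation would violate Principle C on *Victor₅*.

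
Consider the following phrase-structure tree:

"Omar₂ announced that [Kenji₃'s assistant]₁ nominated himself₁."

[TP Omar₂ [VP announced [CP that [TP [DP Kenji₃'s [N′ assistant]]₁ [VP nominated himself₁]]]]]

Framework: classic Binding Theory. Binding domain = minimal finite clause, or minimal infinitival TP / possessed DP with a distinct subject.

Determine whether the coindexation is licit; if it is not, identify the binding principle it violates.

grammatical

The two coindexed NPs are *[Kenji₃'s assistant]₁* and *himself₁*.
*himself₁* is an anaphor; its binding domain is the embedded TP, whose subject is [Kenji₃'s assistant]₁. *[Kenji₃'s assistant]₁* c-commands it within that domain and shares its index, so Principle A is satisfied.
*[Kenji₃'s assistant]₁* is an R-expression; *himself₁* does not c-command it, and no other NP shares its index, so Principle C is satisfied.
All principles are respected.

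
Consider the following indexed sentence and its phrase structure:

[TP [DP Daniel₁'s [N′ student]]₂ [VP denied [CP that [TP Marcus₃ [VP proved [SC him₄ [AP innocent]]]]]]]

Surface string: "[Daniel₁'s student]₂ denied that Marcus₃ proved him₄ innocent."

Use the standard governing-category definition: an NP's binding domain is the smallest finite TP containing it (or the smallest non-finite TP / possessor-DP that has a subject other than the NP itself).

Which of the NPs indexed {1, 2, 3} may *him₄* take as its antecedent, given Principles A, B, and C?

{1, 2}

*him* is a pronoun, so Principle B applies: it must be free in its binding domain.
Binding domain of *him₄*: the embedded TP, whose subject is Marcus₃.
*Daniel₁* and the pronoun do not c-command one another → neither Principle B nor Principle C is at stake; coindexation permitted.
*[Daniel₁'s student]₂* c-commands the pronoun but from outside its binding domain, and is not c-commanded by it → coindexation permitted.
*Marcus₃* c-commands the pronoun within its binding domain → coindexation would violate Principle B.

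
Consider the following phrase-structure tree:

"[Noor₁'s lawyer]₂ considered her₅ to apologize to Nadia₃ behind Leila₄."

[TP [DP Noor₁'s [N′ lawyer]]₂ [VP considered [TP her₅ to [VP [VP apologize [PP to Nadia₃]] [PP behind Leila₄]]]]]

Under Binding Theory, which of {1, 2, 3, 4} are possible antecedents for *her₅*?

{1}

*her* is a pronoun, so Principle B applies: it must be free in its binding domain.
Binding domain of *her₅*: the matrix TP, whose subject is [Noor₁'s lawyer]₂.
*Noor₁* and the pronoun do not c-command one another → neither Principle B nor Principle C is at stake; coindexation permitted.
*[Noor₁'s lawyer]₂* c-commands the pronoun within its binding domain → coindexation would violate Principle B.
*Nadia₃*: the pronoun c-commands this R-expression → coindexation would violate Principle C on *Nadia₃*.
*Leila₄*: the pronoun c-commands this R-expression → coindexation would violate Principle C on *Leila₄*.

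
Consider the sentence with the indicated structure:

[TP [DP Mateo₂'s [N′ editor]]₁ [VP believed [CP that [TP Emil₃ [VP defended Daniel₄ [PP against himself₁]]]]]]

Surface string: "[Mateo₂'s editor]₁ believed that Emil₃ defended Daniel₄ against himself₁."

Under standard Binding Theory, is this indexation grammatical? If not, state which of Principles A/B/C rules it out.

The two coindexed NPs are *[Mateo₂'s editor]₁* and *himself₁*.
*himself₁* is an anaphor. Principle A requires it to be bound within its binding domain — the embedded TP, whose subject is Emil₃.
Within that domain it is c-commanded by *Emil₃*, *Daniel₄*, none of which share its index.
*[Mateo₂'s editor]₁* does c-command the anaphor, but from outside its binding domain.
The anaphor is unbound in its domain → Principle A violation.

Principle A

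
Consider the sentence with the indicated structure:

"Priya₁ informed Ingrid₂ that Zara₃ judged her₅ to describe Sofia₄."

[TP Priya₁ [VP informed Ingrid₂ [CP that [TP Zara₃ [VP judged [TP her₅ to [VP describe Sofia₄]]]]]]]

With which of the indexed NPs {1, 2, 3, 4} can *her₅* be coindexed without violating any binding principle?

{1, 2}

*her* is a pronoun, so Principle B applies: it must be free in its binding domain.
Binding domain of *her₅*: the embedded TP, whose subject is Zara₃.
*Priya₁* c-commands the pronoun but from outside its binding domain, and is not c-commanded by it → coindexation permitted.
*Ingrid₂* c-commands the pronoun but from outside its binding domain, and is not c-commanded by it → coindexation permitted.
*Zara₃* c-commands the pronoun within its binding domain → coindexation would violate Principle B.
*Sofia₄*: the pronoun c-commands this R-expression → coindexation would violate Principle C on *Sofia₄*.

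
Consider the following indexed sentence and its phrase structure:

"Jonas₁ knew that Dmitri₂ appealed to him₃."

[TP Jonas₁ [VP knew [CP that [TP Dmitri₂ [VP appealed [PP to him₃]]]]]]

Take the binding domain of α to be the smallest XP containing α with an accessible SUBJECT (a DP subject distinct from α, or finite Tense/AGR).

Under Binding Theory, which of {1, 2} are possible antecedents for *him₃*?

*him* is a pronoun, so Principle B applies: it must be free in its binding domain.
Binding domain of *him₃*: the embedded TP, whose subject is Dmitri₂.
*Jonas₁* c-commands the pronoun but from outside its binding domain, and is not c-commanded by it → coindexation permitted.
*Dmitri₂* c-commands the pronoun within its binding domain → coindexation would violate Principle B.

{1}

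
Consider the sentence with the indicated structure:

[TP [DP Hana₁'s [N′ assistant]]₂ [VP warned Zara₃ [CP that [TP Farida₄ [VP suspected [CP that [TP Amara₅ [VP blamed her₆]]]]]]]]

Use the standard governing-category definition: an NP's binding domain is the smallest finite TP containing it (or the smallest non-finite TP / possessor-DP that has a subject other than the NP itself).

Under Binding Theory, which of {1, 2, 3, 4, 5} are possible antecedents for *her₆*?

*her* is a pronoun, so Principle B applies: it must be free in its binding domain.
Binding domain of *her₆*: the embedded TP, whose subject is Amara₅.
*Hana₁* and the pronoun do not c-command one another → neither Principle B nor Principle C is at stake; coindexation permitted.
*[Hana₁'s assistant]₂* c-commands the pronoun but from outside its binding domain, and is not c-commanded by it → coindexation permitted.
*Zara₃* c-commands the pronoun but from outside its binding domain, and is not c-commanded by it → coindexation permitted.
*Farida₄* c-commands the pronoun but from outside its binding domain, and is not c-commanded by it → coindexation permitted.
*Amara₅* c-commands the pronoun within its binding domain → coindexation would violate Principle B.

{1, 2, 3, 4}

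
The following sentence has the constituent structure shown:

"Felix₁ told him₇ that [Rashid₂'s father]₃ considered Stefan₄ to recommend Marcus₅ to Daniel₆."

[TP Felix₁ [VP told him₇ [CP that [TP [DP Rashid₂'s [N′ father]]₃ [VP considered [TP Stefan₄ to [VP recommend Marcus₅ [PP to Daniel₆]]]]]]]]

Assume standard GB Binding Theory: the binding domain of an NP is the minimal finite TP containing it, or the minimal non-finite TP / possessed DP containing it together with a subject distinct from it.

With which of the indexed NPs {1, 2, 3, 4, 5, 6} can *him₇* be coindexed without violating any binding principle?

*him* is a pronoun, so Principle B applies: it must be free in its binding domain.
Binding domain of *him₇*: the matrix TP, whose subject is Felix₁.
*Felix₁* c-commands the pronoun within its binding domain → coindexation would violate Principle B.
*Rashid₂*: the pronoun c-commands this R-expression → coindexation would violate Principle C on *Rashid₂*.
*[Rashid₂'s father]₃*: the pronoun c-commands this R-expression → coindexation would violate Principle C on *[Rashid₂'s father]₃*.
*Stefan₄*: the pronoun c-commands this R-expression → coindexation would violate Principle C on *Stefan₄*.
*Marcus₅*: the pronoun c-commands this R-expression → coindexation would violate Principle C on *Marcus₅*.
*Daniel₆*: the pronoun c-commands this R-expression → coindexation would violate Principle C on *Daniel₆*.

none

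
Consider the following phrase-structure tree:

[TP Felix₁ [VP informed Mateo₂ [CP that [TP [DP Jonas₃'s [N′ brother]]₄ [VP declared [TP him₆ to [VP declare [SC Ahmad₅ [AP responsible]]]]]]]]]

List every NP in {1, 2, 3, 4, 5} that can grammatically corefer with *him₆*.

{1, 2, 3}

*him* is a pronoun, so Principle B applies: it must be free in its binding domain.
Binding domain of *him₆*: the embedded TP, whose subject is [Jonas₃'s brother]₄.
*Felix₁* c-commands the pronoun but from outside its binding domain, and is not c-commanded by it → coindexation permitted.
*Mateo₂* c-commands the pronoun but from outside its binding domain, and is not c-commanded by it → coindexation permitted.
*Jonas₃* and the pronoun do not c-command one another → neither Principle B nor Principle C is at stake; coindexation permitted.
*[Jonas₃'s brother]₄* c-commands the pronoun within its binding domain → coindexation would violate Principle B.
*Ahmad₅*: the pronoun c-commands this R-expression → coindexation would violate Principle C on *Ahmad₅*.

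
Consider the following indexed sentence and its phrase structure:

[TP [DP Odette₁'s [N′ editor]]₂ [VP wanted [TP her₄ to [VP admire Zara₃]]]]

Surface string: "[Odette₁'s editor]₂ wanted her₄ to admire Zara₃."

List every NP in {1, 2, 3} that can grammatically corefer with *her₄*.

{1}

*her* is a pronoun, so Principle B applies: it must be free in its binding domain.
Binding domain of *her₄*: the matrix TP, whose subject is [Odette₁'s editor]₂.
*Odette₁* and the pronoun do not c-command one another → neither Principle B nor Principle C is at stake; coindexation permitted.
*[Odette₁'s editor]₂* c-commands the pronoun within its binding domain → coindexation would violate Principle B.
*Zara₃*: the pronoun c-commands this R-expression → coindexation would violate Principle C on *Zara₃*.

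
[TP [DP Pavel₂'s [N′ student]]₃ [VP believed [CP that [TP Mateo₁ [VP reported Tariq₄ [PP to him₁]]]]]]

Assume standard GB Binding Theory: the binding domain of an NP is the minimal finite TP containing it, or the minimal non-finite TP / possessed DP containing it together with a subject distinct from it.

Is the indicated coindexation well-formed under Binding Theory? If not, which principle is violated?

Principle B

The two coindexed NPs are *Mateo₁* and *him₁*.
*him₁* is a pronoun. Its binding domain is the embedded TP, whose subject is Mateo₁.
*Mateo₁* c-commands it within that domain and carries the same index.
The pronoun is locally bound → Principle B violation.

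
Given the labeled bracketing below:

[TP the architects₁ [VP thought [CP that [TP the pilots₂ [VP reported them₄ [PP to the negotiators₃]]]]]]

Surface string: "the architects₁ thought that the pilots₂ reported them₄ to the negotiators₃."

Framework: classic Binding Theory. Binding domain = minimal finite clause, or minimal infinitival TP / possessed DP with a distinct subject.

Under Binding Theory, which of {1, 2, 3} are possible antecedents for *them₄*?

*them* is a pronoun, so Principle B applies: it must be free in its binding domain.
Binding domain of *them₄*: the embedded TP, whose subject is the pilots₂.
*the architects₁* c-commands the pronoun but from outside its binding domain, and is not c-commanded by it → coindexation permitted.
*the pilots₂* c-commands the pronoun within its binding domain → coindexation would violate Principle B.
*the negotiators₃*: the pronoun c-commands this R-expression → coindexation would violate Principle C on *the negotiators₃*.

{1}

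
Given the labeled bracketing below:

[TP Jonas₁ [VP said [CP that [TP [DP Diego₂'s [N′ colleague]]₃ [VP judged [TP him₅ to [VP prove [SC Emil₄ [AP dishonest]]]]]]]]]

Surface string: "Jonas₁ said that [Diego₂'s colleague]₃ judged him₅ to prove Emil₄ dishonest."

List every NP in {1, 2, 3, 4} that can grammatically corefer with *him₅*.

{1, 2}

*him* is a pronoun, so Principle B applies: it must be free in its binding domain.
Binding domain of *him₅*: the embedded TP, whose subject is [Diego₂'s colleague]₃.
*Jonas₁* c-commands the pronoun but from outside its binding domain, and is not c-commanded by it → coindexation permitted.
*Diego₂* and the pronoun do not c-command one another → neither Principle B nor Principle C is at stake; coindexation permitted.
*[Diego₂'s colleague]₃* c-commands the pronoun within its binding domain → coindexation would violate Principle B.
*Emil₄*: the pronoun c-commands this R-expression → coindexation would violate Principle C on *Emil₄*.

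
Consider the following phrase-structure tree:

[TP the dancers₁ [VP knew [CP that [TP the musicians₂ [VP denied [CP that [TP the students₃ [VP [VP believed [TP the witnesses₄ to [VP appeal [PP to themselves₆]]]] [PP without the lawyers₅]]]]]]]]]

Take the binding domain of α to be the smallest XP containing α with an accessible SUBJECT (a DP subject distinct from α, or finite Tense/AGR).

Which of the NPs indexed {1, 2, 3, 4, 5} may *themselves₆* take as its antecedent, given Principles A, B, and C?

{4}

*themselves* is an anaphor, so Principle A applies: it must be bound in its binding domain.
Binding domain of *themselves₆*: the embedded TP, whose subject is the witnesses₄.
*the dancers₁* c-commands the anaphor but is outside its binding domain → cannot satisfy Principle A.
*the musicians₂* c-commands the anaphor but is outside its binding domain → cannot satisfy Principle A.
*the students₃* c-commands the anaphor but is outside its binding domain → cannot satisfy Principle A.
*the witnesses₄* c-commands the anaphor within its binding domain → licit binder.
*the lawyers₅* does not c-command the anaphor → cannot bind it.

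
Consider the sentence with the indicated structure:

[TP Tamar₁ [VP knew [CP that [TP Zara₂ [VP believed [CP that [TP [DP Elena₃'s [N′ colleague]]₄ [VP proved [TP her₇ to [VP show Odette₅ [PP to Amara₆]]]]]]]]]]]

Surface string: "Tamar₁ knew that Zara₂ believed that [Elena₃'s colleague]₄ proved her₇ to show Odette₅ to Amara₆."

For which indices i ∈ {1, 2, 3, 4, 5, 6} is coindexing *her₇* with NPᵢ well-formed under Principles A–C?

*her* is a pronoun, so Principle B applies: it must be free in its binding domain.
Binding domain of *her₇*: the embedded TP, whose subject is [Elena₃'s colleague]₄.
*Tamar₁* c-commands the pronoun but from outside its binding domain, and is not c-commanded by it → coindexation permitted.
*Zara₂* c-commands the pronoun but from outside its binding domain, and is not c-commanded by it → coindexation permitted.
*Elena₃* and the pronoun do not c-command one another → neither Principle B nor Principle C is at stake; coindexation permitted.
*[Elena₃'s colleague]₄* c-commands the pronoun within its binding domain → coindexation would violate Principle B.
*Odette₅*: the pronoun c-commands this R-expression → coindexation would violate Principle C on *Odette₅*.
*Amara₆*: the pronoun c-commands this R-expression → coindexation would violate Principle C on *Amara₆*.

{1, 2, 3}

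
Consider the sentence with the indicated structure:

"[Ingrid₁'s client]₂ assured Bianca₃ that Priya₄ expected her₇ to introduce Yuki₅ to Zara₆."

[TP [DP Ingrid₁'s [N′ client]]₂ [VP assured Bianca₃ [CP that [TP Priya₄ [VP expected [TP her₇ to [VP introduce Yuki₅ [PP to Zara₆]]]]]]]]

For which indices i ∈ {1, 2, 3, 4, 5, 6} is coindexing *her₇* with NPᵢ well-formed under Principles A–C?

*her* is a pronoun, so Principle B applies: it must be free in its binding domain.
Binding domain of *her₇*: the embedded TP, whose subject is Priya₄.
*Ingrid₁* and the pronoun do not c-command one another → neither Principle B nor Principle C is at stake; coindexation permitted.
*[Ingrid₁'s client]₂* c-commands the pronoun but from outside its binding domain, and is not c-commanded by it → coindexation permitted.
*Bianca₃* c-commands the pronoun but from outside its binding domain, and is not c-commanded by it → coindexation permitted.
*Priya₄* c-commands the pronoun within its binding domain → coindexation would violate Principle B.
*Yuki₅*: the pronoun c-commands this R-expression → coindexation would violate Principle C on *Yuki₅*.
*Zara₆*: the pronoun c-commands this R-expression → coindexation would violate Principle C on *Zara₆*.

{1, 2, 3}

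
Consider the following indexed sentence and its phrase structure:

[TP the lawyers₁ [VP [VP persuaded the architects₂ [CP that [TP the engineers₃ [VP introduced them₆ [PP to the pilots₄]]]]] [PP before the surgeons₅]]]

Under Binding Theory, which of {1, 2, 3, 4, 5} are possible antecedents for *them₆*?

*them* is a pronoun, so Principle B applies: it must be free in its binding domain.
Binding domain of *them₆*: the embedded TP, whose subject is the engineers₃.
*the lawyers₁* c-commands the pronoun but from outside its binding domain, and is not c-commanded by it → coindexation permitted.
*the architects₂* c-commands the pronoun but from outside its binding domain, and is not c-commanded by it → coindexation permitted.
*the engineers₃* c-commands the pronoun within its binding domain → coindexation would violate Principle B.
*the pilots₄*: the pronoun c-commands this R-expression → coindexation would violate Principle C on *the pilots₄*.
*the surgeons₅* and the pronoun do not c-command one another → neither Principle B nor Principle C is at stake; coindexation permitted.

{1, 2, 5}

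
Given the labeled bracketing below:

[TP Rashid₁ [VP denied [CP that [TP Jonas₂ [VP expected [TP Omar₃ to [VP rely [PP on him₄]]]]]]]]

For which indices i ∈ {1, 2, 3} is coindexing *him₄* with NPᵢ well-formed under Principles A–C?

*him* is a pronoun, so Principle B applies: it must be free in its binding domain.
Binding domain of *him₄*: the embedded TP, whose subject is Omar₃.
*Rashid₁* c-commands the pronoun but from outside its binding domain, and is not c-commanded by it → coindexation permitted.
*Jonas₂* c-commands the pronoun but from outside its binding domain, and is not c-commanded by it → coindexation permitted.
*Omar₃* c-commands the pronoun within its binding domain → coindexation would violate Principle B.

{1, 2}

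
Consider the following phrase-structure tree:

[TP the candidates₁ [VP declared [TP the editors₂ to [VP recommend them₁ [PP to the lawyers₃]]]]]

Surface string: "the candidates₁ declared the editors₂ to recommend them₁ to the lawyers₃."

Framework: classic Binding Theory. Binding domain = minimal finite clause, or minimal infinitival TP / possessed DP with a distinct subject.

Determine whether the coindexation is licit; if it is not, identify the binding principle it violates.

grammatical

The two coindexed NPs are *the candidates₁* and *them₁*.
*them₁* is a pronoun; its binding domain is the embedded TP, whose subject is the editors₂. Within that domain it is c-commanded only by *the editors₂*, which carries a different index — the pronoun is free locally, so Principle B holds.
*the candidates₁* is an R-expression; *them₁* does not c-command it, and no other NP shares its index, so Principle C is satisfied.
All principles are respected.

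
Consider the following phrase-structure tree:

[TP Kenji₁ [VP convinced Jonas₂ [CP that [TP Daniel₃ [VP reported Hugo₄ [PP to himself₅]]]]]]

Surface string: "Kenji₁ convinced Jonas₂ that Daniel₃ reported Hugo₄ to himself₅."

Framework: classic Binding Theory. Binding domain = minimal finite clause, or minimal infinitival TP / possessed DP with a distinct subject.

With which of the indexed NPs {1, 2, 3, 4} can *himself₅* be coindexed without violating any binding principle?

{3, 4}

*himself* is an anaphor, so Principle A applies: it must be bound in its binding domain.
Binding domain of *himself₅*: the embedded TP, whose subject is Daniel₃.
*Kenji₁* c-commands the anaphor but is outside its binding domain → cannot satisfy Principle A.
*Jonas₂* c-commands the anaphor but is outside its binding domain → cannot satisfy Principle A.
*Daniel₃* c-commands the anaphor within its binding domain → licit binder.
*Hugo₄* c-commands the anaphor within its binding domain → licit binder.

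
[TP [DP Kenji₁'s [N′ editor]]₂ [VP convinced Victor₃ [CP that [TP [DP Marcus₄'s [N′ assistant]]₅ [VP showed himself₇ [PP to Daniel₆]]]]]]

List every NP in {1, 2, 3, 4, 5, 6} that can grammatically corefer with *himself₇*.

{5}

*himself* is an anaphor, so Principle A applies: it must be bound in its binding domain.
Binding domain of *himself₇*: the embedded TP, whose subject is [Marcus₄'s assistant]₅.
*Kenji₁* does not c-command the anaphor → cannot bind it.
*[Kenji₁'s editor]₂* c-commands the anaphor but is outside its binding domain → cannot satisfy Principle A.
*Victor₃* c-commands the anaphor but is outside its binding domain → cannot satisfy Principle A.
*Marcus₄* does not c-command the anaphor → cannot bind it.
*[Marcus₄'s assistant]₅* c-commands the anaphor within its binding domain → licit binder.
*Daniel₆* does not c-command the anaphor → cannot bind it.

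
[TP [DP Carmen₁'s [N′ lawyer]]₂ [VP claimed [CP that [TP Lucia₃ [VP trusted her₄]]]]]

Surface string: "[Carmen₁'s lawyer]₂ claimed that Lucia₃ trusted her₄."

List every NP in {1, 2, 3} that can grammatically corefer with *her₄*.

{1, 2}

*her* is a pronoun, so Principle B applies: it must be free in its binding domain.
Binding domain of *her₄*: the embedded TP, whose subject is Lucia₃.
*Carmen₁* and the pronoun do not c-command one another → neither Principle B nor Principle C is at stake; coindexation permitted.
*[Carmen₁'s lawyer]₂* c-commands the pronoun but from outside its binding domain, and is not c-commanded by it → coindexation permitted.
*Lucia₃* c-commands the pronoun within its binding domain → coindexation would violate Principle B.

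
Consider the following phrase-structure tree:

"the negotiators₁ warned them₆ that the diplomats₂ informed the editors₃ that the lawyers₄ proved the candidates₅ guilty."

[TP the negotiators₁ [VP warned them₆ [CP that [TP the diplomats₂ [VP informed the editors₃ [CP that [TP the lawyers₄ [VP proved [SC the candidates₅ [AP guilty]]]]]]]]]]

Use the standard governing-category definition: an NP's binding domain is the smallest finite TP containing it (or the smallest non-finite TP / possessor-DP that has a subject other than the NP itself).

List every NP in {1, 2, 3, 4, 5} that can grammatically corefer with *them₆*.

*them* is a pronoun, so Principle B applies: it must be free in its binding domain.
Binding domain of *them₆*: the matrix TP, whose subject is the negotiators₁.
*the negotiators₁* c-commands the pronoun within its binding domain → coindexation would violate Principle B.
*the diplomats₂*: the pronoun c-commands this R-expression → coindexation would violate Principle C on *the diplomats₂*.
*the editors₃*: the pronoun c-commands this R-expression → coindexation would violate Principle C on *the editors₃*.
*the lawyers₄*: the pronoun c-commands this R-expression → coindexation would violate Principle C on *the lawyers₄*.
*the candidates₅*: the pronoun c-commands this R-expression → coindexation would violate Principle C on *the candidates₅*.

none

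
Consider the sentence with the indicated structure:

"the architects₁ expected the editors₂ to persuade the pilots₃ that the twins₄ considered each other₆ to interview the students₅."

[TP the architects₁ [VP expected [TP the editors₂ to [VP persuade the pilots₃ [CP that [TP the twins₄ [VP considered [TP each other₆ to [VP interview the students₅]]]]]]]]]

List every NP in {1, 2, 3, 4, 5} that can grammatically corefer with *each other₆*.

*each other* is an anaphor, so Principle A applies: it must be bound in its binding domain.
Binding domain of *each other₆*: the embedded TP, whose subject is the twins₄.
*the architects₁* c-commands the anaphor but is outside its binding domain → cannot satisfy Principle A.
*the editors₂* c-commands the anaphor but is outside its binding domain → cannot satisfy Principle A.
*the pilots₃* c-commands the anaphor but is outside its binding domain → cannot satisfy Principle A.
*the twins₄* c-commands the anaphor within its binding domain → licit binder.
*the students₅* does not c-command the anaphor → cannot bind it.

{4}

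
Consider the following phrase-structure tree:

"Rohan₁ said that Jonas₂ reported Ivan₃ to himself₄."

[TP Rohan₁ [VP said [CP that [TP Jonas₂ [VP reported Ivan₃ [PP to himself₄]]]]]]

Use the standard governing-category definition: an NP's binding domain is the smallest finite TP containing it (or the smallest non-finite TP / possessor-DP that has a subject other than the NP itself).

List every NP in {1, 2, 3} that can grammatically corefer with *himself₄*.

*himself* is an anaphor, so Principle A applies: it must be bound in its binding domain.
Binding domain of *himself₄*: the embedded TP, whose subject is Jonas₂.
*Rohan₁* c-commands the anaphor but is outside its binding domain → cannot satisfy Principle A.
*Jonas₂* c-commands the anaphor within its binding domain → licit binder.
*Ivan₃* c-commands the anaphor within its binding domain → licit binder.

{2, 3}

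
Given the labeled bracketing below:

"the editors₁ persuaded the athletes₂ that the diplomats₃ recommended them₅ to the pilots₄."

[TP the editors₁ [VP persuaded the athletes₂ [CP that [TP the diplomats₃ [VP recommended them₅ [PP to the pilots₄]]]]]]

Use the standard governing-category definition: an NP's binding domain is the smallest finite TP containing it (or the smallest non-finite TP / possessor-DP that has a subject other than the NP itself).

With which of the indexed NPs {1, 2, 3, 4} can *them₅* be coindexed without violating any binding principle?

*them* is a pronoun, so Principle B applies: it must be free in its binding domain.
Binding domain of *them₅*: the embedded TP, whose subject is the diplomats₃.
*the editors₁* c-commands the pronoun but from outside its binding domain, and is not c-commanded by it → coindexation permitted.
*the athletes₂* c-commands the pronoun but from outside its binding domain, and is not c-commanded by it → coindexation permitted.
*the diplomats₃* c-commands the pronoun within its binding domain → coindexation would violate Principle B.
*the pilots₄*: the pronoun c-commands this R-expression → coindexation would violate Principle C on *the pilots₄*.

{1, 2}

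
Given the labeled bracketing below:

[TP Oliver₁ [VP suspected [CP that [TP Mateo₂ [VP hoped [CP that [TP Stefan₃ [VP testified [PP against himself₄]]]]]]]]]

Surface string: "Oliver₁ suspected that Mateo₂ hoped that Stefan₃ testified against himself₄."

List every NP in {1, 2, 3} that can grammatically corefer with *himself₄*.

{3}

*himself* is an anaphor, so Principle A applies: it must be bound in its binding domain.
Binding domain of *himself₄*: the embedded TP, whose subject is Stefan₃.
*Oliver₁* c-commands the anaphor but is outside its binding domain → cannot satisfy Principle A.
*Mateo₂* c-commands the anaphor but is outside its binding domain → cannot satisfy Principle A.
*Stefan₃* c-commands the anaphor within its binding domain → licit binder.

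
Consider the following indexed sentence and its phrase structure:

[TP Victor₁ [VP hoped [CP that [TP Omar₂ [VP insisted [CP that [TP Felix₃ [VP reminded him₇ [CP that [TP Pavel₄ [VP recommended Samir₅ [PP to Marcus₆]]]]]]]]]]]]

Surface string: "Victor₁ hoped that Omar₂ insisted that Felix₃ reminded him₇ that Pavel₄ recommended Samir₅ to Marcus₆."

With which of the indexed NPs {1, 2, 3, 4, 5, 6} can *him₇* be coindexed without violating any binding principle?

{1, 2}

*him* is a pronoun, so Principle B applies: it must be free in its binding domain.
Binding domain of *him₇*: the embedded TP, whose subject is Felix₃.
*Victor₁* c-commands the pronoun but from outside its binding domain, and is not c-commanded by it → coindexation permitted.
*Omar₂* c-commands the pronoun but from outside its binding domain, and is not c-commanded by it → coindexation permitted.
*Felix₃* c-commands the pronoun within its binding domain → coindexation would violate Principle B.
*Pavel₄*: the pronoun c-commands this R-expression → coindexation would violate Principle C on *Pavel₄*.
*Samir₅*: the pronoun c-commands this R-expression → coindexation would violate Principle C on *Samir₅*.
*Marcus₆*: the pronoun c-commands this R-expression → coindexation would violate Principle C on *Marcus₆*.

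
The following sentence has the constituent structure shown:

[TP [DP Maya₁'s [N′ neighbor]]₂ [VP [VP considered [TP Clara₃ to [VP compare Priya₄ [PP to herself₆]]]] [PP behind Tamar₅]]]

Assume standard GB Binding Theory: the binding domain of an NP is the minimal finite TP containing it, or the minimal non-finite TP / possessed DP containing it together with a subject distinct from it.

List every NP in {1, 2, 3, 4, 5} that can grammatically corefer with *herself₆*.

{3, 4}

*herself* is an anaphor, so Principle A applies: it must be bound in its binding domain.
Binding domain of *herself₆*: the embedded TP, whose subject is Clara₃.
*Maya₁* does not c-command the anaphor → cannot bind it.
*[Maya₁'s neighbor]₂* c-commands the anaphor but is outside its binding domain → cannot satisfy Principle A.
*Clara₃* c-commands the anaphor within its binding domain → licit binder.
*Priya₄* c-commands the anaphor within its binding domain → licit binder.
*Tamar₅* does not c-command the anaphor → cannot bind it.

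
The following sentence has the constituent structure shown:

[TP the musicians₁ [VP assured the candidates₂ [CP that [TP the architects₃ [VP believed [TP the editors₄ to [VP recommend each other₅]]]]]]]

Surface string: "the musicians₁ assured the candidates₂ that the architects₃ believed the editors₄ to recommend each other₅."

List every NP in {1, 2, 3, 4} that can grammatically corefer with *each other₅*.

*each other* is an anaphor, so Principle A applies: it must be bound in its binding domain.
Binding domain of *each other₅*: the embedded TP, whose subject is the editors₄.
*the musicians₁* c-commands the anaphor but is outside its binding domain → cannot satisfy Principle A.
*the candidates₂* c-commands the anaphor but is outside its binding domain → cannot satisfy Principle A.
*the architects₃* c-commands the anaphor but is outside its binding domain → cannot satisfy Principle A.
*the editors₄* c-commands the anaphor within its binding domain → licit binder.

{4}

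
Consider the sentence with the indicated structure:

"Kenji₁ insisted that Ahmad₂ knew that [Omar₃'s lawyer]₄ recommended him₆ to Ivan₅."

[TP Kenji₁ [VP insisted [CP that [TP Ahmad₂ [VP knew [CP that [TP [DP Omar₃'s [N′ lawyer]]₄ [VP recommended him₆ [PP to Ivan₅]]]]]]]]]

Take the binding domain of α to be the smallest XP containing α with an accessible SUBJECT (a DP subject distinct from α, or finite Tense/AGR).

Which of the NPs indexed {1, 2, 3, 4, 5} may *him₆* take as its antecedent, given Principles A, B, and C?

*him* is a pronoun, so Principle B applies: it must be free in its binding domain.
Binding domain of *him₆*: the embedded TP, whose subject is [Omar₃'s lawyer]₄.
*Kenji₁* c-commands the pronoun but from outside its binding domain, and is not c-commanded by it → coindexation permitted.
*Ahmad₂* c-commands the pronoun but from outside its binding domain, and is not c-commanded by it → coindexation permitted.
*Omar₃* and the pronoun do not c-command one another → neither Principle B nor Principle C is at stake; coindexation permitted.
*[Omar₃'s lawyer]₄* c-commands the pronoun within its binding domain → coindexation would violate Principle B.
*Ivan₅*: the pronoun c-commands this R-expression → coindexation would violate Principle C on *Ivan₅*.

{1, 2, 3}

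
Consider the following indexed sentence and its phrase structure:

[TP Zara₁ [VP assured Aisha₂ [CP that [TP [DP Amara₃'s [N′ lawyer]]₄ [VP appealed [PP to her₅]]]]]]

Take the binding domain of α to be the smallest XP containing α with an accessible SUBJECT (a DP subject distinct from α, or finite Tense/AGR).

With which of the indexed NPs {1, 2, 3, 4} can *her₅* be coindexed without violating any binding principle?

*her* is a pronoun, so Principle B applies: it must be free in its binding domain.
Binding domain of *her₅*: the embedded TP, whose subject is [Amara₃'s lawyer]₄.
*Zara₁* c-commands the pronoun but from outside its binding domain, and is not c-commanded by it → coindexation permitted.
*Aisha₂* c-commands the pronoun but from outside its binding domain, and is not c-commanded by it → coindexation permitted.
*Amara₃* and the pronoun do not c-command one another → neither Principle B nor Principle C is at stake; coindexation permitted.
*[Amara₃'s lawyer]₄* c-commands the pronoun within its binding domain → coindexation would violate Principle B.

{1, 2, 3}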